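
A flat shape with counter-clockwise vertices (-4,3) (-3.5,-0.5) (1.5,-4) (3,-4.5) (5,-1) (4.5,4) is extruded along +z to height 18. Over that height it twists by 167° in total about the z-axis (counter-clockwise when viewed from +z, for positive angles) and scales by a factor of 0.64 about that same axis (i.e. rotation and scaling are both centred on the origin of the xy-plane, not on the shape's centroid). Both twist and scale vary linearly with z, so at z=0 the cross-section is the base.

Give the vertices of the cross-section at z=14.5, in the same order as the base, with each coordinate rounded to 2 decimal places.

Cross-section at z=14.5: (0.47,-3.52) (2.00,-1.52) (1.28,2.75) (0.78,3.76) (-1.98,3.03) (-4.27,0.29)

t = z/height = 14.5/18 = 0.805556
s = 1 + (scale-1)·z/height = 1 + (0.64-1)·14.5/18 = 0.710000
θ = twist·z/height = 167°·14.5/18 = 134.5278° = 2.347953 rad
cos θ = -0.701255, sin θ = 0.712911 (intermediates below are computed at full precision and shown rounded to 5 d.p.)
v1: (-4,3) → rotate → (0.66629,-4.95541) → ×s → (0.47306,-3.51834) → (0.47,-3.52)
v2: (-3.5,-0.5) → rotate → (2.81085,-2.14456) → ×s → (1.99570,-1.52264) → (2.00,-1.52)
v3: (1.5,-4) → rotate → (1.79976,3.87439) → ×s → (1.27783,2.75081) → (1.28,2.75)
v4: (3,-4.5) → rotate → (1.10433,5.29438) → ×s → (0.78408,3.75901) → (0.78,3.76)
v5: (5,-1) → rotate → (-2.79336,4.26581) → ×s → (-1.98329,3.02872) → (-1.98,3.03)
v6: (4.5,4) → rotate → (-6.00729,0.40308) → ×s → (-4.26518,0.28619) → (-4.27,0.29)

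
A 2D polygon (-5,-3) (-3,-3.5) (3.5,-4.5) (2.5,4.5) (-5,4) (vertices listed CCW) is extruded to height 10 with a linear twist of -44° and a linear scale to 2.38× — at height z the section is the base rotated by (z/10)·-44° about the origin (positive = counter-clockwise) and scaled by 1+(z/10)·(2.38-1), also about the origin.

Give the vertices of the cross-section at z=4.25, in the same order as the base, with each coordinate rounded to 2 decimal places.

t = z/height = 4.25/10 = 0.425
s = 1 + (scale-1)·z/height = 1 + (2.38-1)·4.25/10 = 1.586500
θ = twist·z/height = -44°·4.25/10 = -18.7000° = -0.326377 rad
cos θ = 0.947210, sin θ = -0.320613 (intermediates below are computed at full precision and shown rounded to 5 d.p.)
v1: (-5,-3) → rotate → (-5.69789,-1.23857) → ×s → (-9.03970,-1.96498) → (-9.04,-1.96)
v2: (-3,-3.5) → rotate → (-3.96378,-2.35340) → ×s → (-6.28853,-3.73366) → (-6.29,-3.73)
v3: (3.5,-4.5) → rotate → (1.87248,-5.38459) → ×s → (2.97069,-8.54265) → (2.97,-8.54)
v4: (2.5,4.5) → rotate → (3.81078,3.46091) → ×s → (6.04581,5.49074) → (6.05,5.49)
v5: (-5,4) → rotate → (-3.45360,5.39191) → ×s → (-5.47914,8.55426) → (-5.48,8.55)

Cross-section at z=4.25: (-9.04,-1.96) (-6.29,-3.73) (2.97,-8.54) (6.05,5.49) (-5.48,8.55)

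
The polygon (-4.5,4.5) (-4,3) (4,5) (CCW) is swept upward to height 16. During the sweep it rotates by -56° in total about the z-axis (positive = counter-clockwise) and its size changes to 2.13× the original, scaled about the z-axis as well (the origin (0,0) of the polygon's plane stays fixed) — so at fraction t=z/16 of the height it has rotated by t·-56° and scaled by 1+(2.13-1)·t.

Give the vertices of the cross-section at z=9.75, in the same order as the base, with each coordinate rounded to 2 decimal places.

Cross-section at z=9.75: (-2.03,10.55) (-2.75,7.98) (10.33,3.20)

t = z/height = 9.75/16 = 0.609375
s = 1 + (scale-1)·z/height = 1 + (2.13-1)·9.75/16 = 1.688594
θ = twist·z/height = -56°·9.75/16 = -34.1250° = -0.595594 rad
cos θ = 0.827816, sin θ = -0.561000 (intermediates below are computed at full precision and shown rounded to 5 d.p.)
v1: (-4.5,4.5) → rotate → (-1.20067,6.24967) → ×s → (-2.02744,10.55316) → (-2.03,10.55)
v2: (-4,3) → rotate → (-1.62826,4.72745) → ×s → (-2.74947,7.98274) → (-2.75,7.98)
v3: (4,5) → rotate → (6.11626,1.89508) → ×s → (10.32788,3.20002) → (10.33,3.20)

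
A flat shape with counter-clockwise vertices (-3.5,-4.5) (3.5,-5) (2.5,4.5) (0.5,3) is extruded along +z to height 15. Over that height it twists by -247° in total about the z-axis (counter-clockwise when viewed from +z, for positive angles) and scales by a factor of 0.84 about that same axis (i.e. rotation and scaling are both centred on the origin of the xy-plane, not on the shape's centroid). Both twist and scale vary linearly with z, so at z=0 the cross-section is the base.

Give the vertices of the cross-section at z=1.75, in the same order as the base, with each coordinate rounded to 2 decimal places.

Cross-section at z=1.75: (-5.14,-2.21) (0.64,-5.95) (4.28,2.69) (1.85,2.34)

t = z/height = 1.75/15 = 0.116667
s = 1 + (scale-1)·z/height = 1 + (0.84-1)·1.75/15 = 0.981333
θ = twist·z/height = -247°·1.75/15 = -28.8167° = -0.502946 rad
cos θ = 0.876167, sin θ = -0.482009 (intermediates below are computed at full precision and shown rounded to 5 d.p.)
v1: (-3.5,-4.5) → rotate → (-5.23562,-2.25572) → ×s → (-5.13789,-2.21361) → (-5.14,-2.21)
v2: (3.5,-5) → rotate → (0.65654,-6.06786) → ×s → (0.64428,-5.95460) → (0.64,-5.95)
v3: (2.5,4.5) → rotate → (4.35945,2.73773) → ×s → (4.27808,2.68662) → (4.28,2.69)
v4: (0.5,3) → rotate → (1.88411,2.38750) → ×s → (1.84894,2.34293) → (1.85,2.34)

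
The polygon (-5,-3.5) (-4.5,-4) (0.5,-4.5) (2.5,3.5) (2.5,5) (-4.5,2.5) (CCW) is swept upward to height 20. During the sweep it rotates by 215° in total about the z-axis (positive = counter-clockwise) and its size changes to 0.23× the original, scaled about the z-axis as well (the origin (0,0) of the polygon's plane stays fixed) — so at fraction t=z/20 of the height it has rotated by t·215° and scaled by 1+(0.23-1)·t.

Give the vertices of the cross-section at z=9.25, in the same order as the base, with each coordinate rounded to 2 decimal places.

t = z/height = 9.25/20 = 0.4625
s = 1 + (scale-1)·z/height = 1 + (0.23-1)·9.25/20 = 0.643875
θ = twist·z/height = 215°·9.25/20 = 99.4375° = 1.735512 rad
cos θ = -0.163972, sin θ = 0.986465 (intermediates below are computed at full precision and shown rounded to 5 d.p.)
v1: (-5,-3.5) → rotate → (4.27249,-4.35842) → ×s → (2.75095,-2.80628) → (2.75,-2.81)
v2: (-4.5,-4) → rotate → (4.68373,-3.78321) → ×s → (3.01574,-2.43591) → (3.02,-2.44)
v3: (0.5,-4.5) → rotate → (4.35711,1.23110) → ×s → (2.80543,0.79268) → (2.81,0.79)
v4: (2.5,3.5) → rotate → (-3.86256,1.89226) → ×s → (-2.48700,1.21838) → (-2.49,1.22)
v5: (2.5,5) → rotate → (-5.34225,1.64630) → ×s → (-3.43974,1.06001) → (-3.44,1.06)
v6: (-4.5,2.5) → rotate → (-1.72829,-4.84902) → ×s → (-1.11280,-3.12216) → (-1.11,-3.12)

Cross-section at z=9.25: (2.75,-2.81) (3.02,-2.44) (2.81,0.79) (-2.49,1.22) (-3.44,1.06) (-1.11,-3.12)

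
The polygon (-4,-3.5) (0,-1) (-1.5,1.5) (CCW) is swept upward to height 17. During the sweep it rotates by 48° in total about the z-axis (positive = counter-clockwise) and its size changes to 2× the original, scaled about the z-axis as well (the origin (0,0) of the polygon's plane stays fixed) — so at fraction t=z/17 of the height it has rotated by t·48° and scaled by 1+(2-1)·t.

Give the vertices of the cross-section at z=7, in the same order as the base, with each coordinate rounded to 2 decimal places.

t = z/height = 7/17 = 0.411765
s = 1 + (scale-1)·z/height = 1 + (2-1)·7/17 = 1.411765
θ = twist·z/height = 48°·7/17 = 19.7647° = 0.344959 rad
cos θ = 0.941089, sin θ = 0.338158 (intermediates below are computed at full precision and shown rounded to 5 d.p.)
v1: (-4,-3.5) → rotate → (-2.58080,-4.64645) → ×s → (-3.64349,-6.55969) → (-3.64,-6.56)
v2: (0,-1) → rotate → (0.33816,-0.94109) → ×s → (0.47740,-1.32860) → (0.48,-1.33)
v3: (-1.5,1.5) → rotate → (-1.91887,0.90440) → ×s → (-2.70899,1.27680) → (-2.71,1.28)

Cross-section at z=7: (-3.64,-6.56) (0.48,-1.33) (-2.71,1.28)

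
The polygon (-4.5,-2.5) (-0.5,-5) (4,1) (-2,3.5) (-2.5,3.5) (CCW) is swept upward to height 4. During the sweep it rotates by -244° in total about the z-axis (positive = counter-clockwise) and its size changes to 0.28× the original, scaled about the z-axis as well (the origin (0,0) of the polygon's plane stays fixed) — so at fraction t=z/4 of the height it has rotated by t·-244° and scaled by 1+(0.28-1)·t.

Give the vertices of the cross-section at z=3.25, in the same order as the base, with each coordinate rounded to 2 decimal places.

Cross-section at z=3.25: (2.10,0.40) (0.85,1.91) (-1.71,0.13) (0.33,-1.64) (0.53,-1.70)

t = z/height = 3.25/4 = 0.8125
s = 1 + (scale-1)·z/height = 1 + (0.28-1)·3.25/4 = 0.415000
θ = twist·z/height = -244°·3.25/4 = -198.2500° = -3.460115 rad
cos θ = -0.949699, sin θ = 0.313164 (intermediates below are computed at full precision and shown rounded to 5 d.p.)
v1: (-4.5,-2.5) → rotate → (5.05656,0.96501) → ×s → (2.09847,0.40048) → (2.10,0.40)
v2: (-0.5,-5) → rotate → (2.04067,4.59191) → ×s → (0.84688,1.90564) → (0.85,1.91)
v3: (4,1) → rotate → (-4.11196,0.30296) → ×s → (-1.70646,0.12573) → (-1.71,0.13)
v4: (-2,3.5) → rotate → (0.80332,-3.95027) → ×s → (0.33338,-1.63936) → (0.33,-1.64)
v5: (-2.5,3.5) → rotate → (1.27817,-4.10686) → ×s → (0.53044,-1.70435) → (0.53,-1.70)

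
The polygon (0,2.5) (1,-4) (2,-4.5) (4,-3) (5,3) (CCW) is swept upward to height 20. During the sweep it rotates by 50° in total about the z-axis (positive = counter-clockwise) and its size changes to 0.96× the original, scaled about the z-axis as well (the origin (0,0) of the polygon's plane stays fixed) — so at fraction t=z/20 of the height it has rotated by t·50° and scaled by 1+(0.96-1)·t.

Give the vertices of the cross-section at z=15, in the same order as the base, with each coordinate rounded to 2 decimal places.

Cross-section at z=15: (-1.48,1.92) (3.13,-2.49) (4.20,-2.28) (4.85,0.05) (2.08,5.26)

t = z/height = 15/20 = 0.75
s = 1 + (scale-1)·z/height = 1 + (0.96-1)·15/20 = 0.970000
θ = twist·z/height = 50°·15/20 = 37.5000° = 0.654498 rad
cos θ = 0.793353, sin θ = 0.608761 (intermediates below are computed at full precision and shown rounded to 5 d.p.)
v1: (0,2.5) → rotate → (-1.52190,1.98338) → ×s → (-1.47625,1.92388) → (-1.48,1.92)
v2: (1,-4) → rotate → (3.22840,-2.56465) → ×s → (3.13155,-2.48771) → (3.13,-2.49)
v3: (2,-4.5) → rotate → (4.32613,-2.35257) → ×s → (4.19635,-2.28199) → (4.20,-2.28)
v4: (4,-3) → rotate → (4.99970,0.05499) → ×s → (4.84971,0.05334) → (4.85,0.05)
v5: (5,3) → rotate → (2.14048,5.42387) → ×s → (2.07627,5.26115) → (2.08,5.26)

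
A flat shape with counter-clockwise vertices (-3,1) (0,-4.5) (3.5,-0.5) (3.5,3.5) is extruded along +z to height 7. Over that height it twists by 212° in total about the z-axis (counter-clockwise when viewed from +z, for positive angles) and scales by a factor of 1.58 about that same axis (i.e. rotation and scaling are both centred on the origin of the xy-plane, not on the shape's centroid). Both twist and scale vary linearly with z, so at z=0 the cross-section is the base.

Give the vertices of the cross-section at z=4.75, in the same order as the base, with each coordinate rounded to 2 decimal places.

Cross-section at z=4.75: (2.55,-3.59) (3.70,5.06) (-3.53,3.44) (-6.82,-1.06)

t = z/height = 4.75/7 = 0.678571
s = 1 + (scale-1)·z/height = 1 + (1.58-1)·4.75/7 = 1.393571
θ = twist·z/height = 212°·4.75/7 = 143.8571° = 2.510781 rad
cos θ = -0.807549, sin θ = 0.589801 (intermediates below are computed at full precision and shown rounded to 5 d.p.)
v1: (-3,1) → rotate → (1.83285,-2.57695) → ×s → (2.55420,-3.59116) → (2.55,-3.59)
v2: (0,-4.5) → rotate → (2.65410,3.63397) → ×s → (3.69868,5.06420) → (3.70,5.06)
v3: (3.5,-0.5) → rotate → (-2.53152,2.46808) → ×s → (-3.52786,3.43944) → (-3.53,3.44)
v4: (3.5,3.5) → rotate → (-4.89072,-0.76212) → ×s → (-6.81557,-1.06207) → (-6.82,-1.06)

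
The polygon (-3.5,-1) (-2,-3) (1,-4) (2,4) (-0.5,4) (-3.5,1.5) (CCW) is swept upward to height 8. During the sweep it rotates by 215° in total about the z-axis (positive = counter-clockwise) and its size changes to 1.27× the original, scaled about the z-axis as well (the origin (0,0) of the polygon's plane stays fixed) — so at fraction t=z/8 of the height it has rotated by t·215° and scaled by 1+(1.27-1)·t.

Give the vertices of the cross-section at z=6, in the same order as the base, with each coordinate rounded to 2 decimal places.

t = z/height = 6/8 = 0.75
s = 1 + (scale-1)·z/height = 1 + (1.27-1)·6/8 = 1.202500
θ = twist·z/height = 215°·6/8 = 161.2500° = 2.814343 rad
cos θ = -0.946930, sin θ = 0.321439 (intermediates below are computed at full precision and shown rounded to 5 d.p.)
v1: (-3.5,-1) → rotate → (3.63569,-0.17811) → ×s → (4.37192,-0.21417) → (4.37,-0.21)
v2: (-2,-3) → rotate → (2.85818,2.19791) → ×s → (3.43696,2.64299) → (3.44,2.64)
v3: (1,-4) → rotate → (0.33883,4.10916) → ×s → (0.40744,4.94126) → (0.41,4.94)
v4: (2,4) → rotate → (-3.17962,-3.14484) → ×s → (-3.82349,-3.78167) → (-3.82,-3.78)
v5: (-0.5,4) → rotate → (-0.81229,-3.94844) → ×s → (-0.97678,-4.74800) → (-0.98,-4.75)
v6: (-3.5,1.5) → rotate → (2.83210,-2.54543) → ×s → (3.40560,-3.06088) → (3.41,-3.06)

Cross-section at z=6: (4.37,-0.21) (3.44,2.64) (0.41,4.94) (-3.82,-3.78) (-0.98,-4.75) (3.41,-3.06)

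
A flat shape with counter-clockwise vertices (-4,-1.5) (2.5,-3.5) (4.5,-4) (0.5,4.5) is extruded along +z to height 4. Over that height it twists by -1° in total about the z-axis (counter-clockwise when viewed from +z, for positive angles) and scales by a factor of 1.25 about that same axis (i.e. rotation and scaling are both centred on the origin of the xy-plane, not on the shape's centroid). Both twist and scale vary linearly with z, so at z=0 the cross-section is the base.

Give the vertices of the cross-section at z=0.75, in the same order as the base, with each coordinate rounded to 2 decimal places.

t = z/height = 0.75/4 = 0.1875
s = 1 + (scale-1)·z/height = 1 + (1.25-1)·0.75/4 = 1.046875
θ = twist·z/height = -1°·0.75/4 = -0.1875° = -0.003272 rad
cos θ = 0.999995, sin θ = -0.003272 (intermediates below are computed at full precision and shown rounded to 5 d.p.)
v1: (-4,-1.5) → rotate → (-4.00489,-1.48690) → ×s → (-4.19262,-1.55660) → (-4.19,-1.56)
v2: (2.5,-3.5) → rotate → (2.48853,-3.50816) → ×s → (2.60518,-3.67261) → (2.61,-3.67)
v3: (4.5,-4) → rotate → (4.48689,-4.01470) → ×s → (4.69721,-4.20289) → (4.70,-4.20)
v4: (0.5,4.5) → rotate → (0.51472,4.49834) → ×s → (0.53885,4.70920) → (0.54,4.71)

Cross-section at z=0.75: (-4.19,-1.56) (2.61,-3.67) (4.70,-4.20) (0.54,4.71)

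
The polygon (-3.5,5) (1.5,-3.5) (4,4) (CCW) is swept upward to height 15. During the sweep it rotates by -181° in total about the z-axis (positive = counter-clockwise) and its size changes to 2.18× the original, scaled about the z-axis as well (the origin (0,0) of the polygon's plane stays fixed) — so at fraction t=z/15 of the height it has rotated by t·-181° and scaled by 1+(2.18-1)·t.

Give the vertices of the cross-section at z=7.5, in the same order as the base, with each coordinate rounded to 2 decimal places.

t = z/height = 7.5/15 = 0.5
s = 1 + (scale-1)·z/height = 1 + (2.18-1)·7.5/15 = 1.590000
θ = twist·z/height = -181°·7.5/15 = -90.5000° = -1.579523 rad
cos θ = -0.008727, sin θ = -0.999962 (intermediates below are computed at full precision and shown rounded to 5 d.p.)
v1: (-3.5,5) → rotate → (5.03035,3.45623) → ×s → (7.99826,5.49541) → (8.00,5.50)
v2: (1.5,-3.5) → rotate → (-3.51296,-1.46940) → ×s → (-5.58560,-2.33635) → (-5.59,-2.34)
v3: (4,4) → rotate → (3.96494,-4.03475) → ×s → (6.30426,-6.41526) → (6.30,-6.42)

Cross-section at z=7.5: (8.00,5.50) (-5.59,-2.34) (6.30,-6.42)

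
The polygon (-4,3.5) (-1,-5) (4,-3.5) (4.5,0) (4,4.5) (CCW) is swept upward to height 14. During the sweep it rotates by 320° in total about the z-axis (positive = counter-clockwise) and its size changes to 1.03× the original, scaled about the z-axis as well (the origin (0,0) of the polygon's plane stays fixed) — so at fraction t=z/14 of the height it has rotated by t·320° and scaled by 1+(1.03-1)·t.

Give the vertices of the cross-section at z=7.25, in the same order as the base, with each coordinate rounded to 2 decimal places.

t = z/height = 7.25/14 = 0.517857
s = 1 + (scale-1)·z/height = 1 + (1.03-1)·7.25/14 = 1.015536
θ = twist·z/height = 320°·7.25/14 = 165.7143° = 2.892260 rad
cos θ = -0.969077, sin θ = 0.246757 (intermediates below are computed at full precision and shown rounded to 5 d.p.)
v1: (-4,3.5) → rotate → (3.01266,-4.37880) → ×s → (3.05946,-4.44683) → (3.06,-4.45)
v2: (-1,-5) → rotate → (2.20286,4.59863) → ×s → (2.23709,4.67007) → (2.24,4.67)
v3: (4,-3.5) → rotate → (-3.01266,4.37880) → ×s → (-3.05946,4.44683) → (-3.06,4.45)
v4: (4.5,0) → rotate → (-4.36085,1.11041) → ×s → (-4.42860,1.12766) → (-4.43,1.13)
v5: (4,4.5) → rotate → (-4.98672,-3.37382) → ×s → (-5.06419,-3.42623) → (-5.06,-3.43)

Cross-section at z=7.25: (3.06,-4.45) (2.24,4.67) (-3.06,4.45) (-4.43,1.13) (-5.06,-3.43)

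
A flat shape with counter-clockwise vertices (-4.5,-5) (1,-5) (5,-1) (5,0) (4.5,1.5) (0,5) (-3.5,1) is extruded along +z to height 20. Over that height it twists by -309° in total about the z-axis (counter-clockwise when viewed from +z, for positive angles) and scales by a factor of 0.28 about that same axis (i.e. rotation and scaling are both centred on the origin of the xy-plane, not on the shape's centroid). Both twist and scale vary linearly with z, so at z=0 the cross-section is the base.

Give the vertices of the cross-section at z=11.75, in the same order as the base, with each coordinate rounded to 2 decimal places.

Cross-section at z=11.75: (2.67,2.81) (-0.50,2.90) (-2.87,0.65) (-2.88,0.08) (-2.62,-0.80) (-0.08,-2.88) (2.00,-0.63)

t = z/height = 11.75/20 = 0.5875
s = 1 + (scale-1)·z/height = 1 + (0.28-1)·11.75/20 = 0.577000
θ = twist·z/height = -309°·11.75/20 = -181.5375° = -3.168427 rad
cos θ = -0.999640, sin θ = 0.026831 (intermediates below are computed at full precision and shown rounded to 5 d.p.)
v1: (-4.5,-5) → rotate → (4.63254,4.87746) → ×s → (2.67297,2.81429) → (2.67,2.81)
v2: (1,-5) → rotate → (-0.86548,5.02503) → ×s → (-0.49938,2.89944) → (-0.50,2.90)
v3: (5,-1) → rotate → (-4.97137,1.13380) → ×s → (-2.86848,0.65420) → (-2.87,0.65)
v4: (5,0) → rotate → (-4.99820,0.13416) → ×s → (-2.88396,0.07741) → (-2.88,0.08)
v5: (4.5,1.5) → rotate → (-4.53863,-1.37872) → ×s → (-2.61879,-0.79552) → (-2.62,-0.80)
v6: (0,5) → rotate → (-0.13416,-4.99820) → ×s → (-0.07741,-2.88396) → (-0.08,-2.88)
v7: (-3.5,1) → rotate → (3.47191,-1.09355) → ×s → (2.00329,-0.63098) → (2.00,-0.63)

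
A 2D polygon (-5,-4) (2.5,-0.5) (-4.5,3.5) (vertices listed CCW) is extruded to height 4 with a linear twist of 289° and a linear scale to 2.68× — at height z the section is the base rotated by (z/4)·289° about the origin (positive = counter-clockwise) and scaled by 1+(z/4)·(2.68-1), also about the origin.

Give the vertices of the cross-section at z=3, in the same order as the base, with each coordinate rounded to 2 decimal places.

Cross-section at z=3: (3.65,14.00) (-5.20,-2.48) (12.88,-0.25)

t = z/height = 3/4 = 0.75
s = 1 + (scale-1)·z/height = 1 + (2.68-1)·3/4 = 2.260000
θ = twist·z/height = 289°·3/4 = 216.7500° = 3.783001 rad
cos θ = -0.801254, sin θ = -0.598325 (intermediates below are computed at full precision and shown rounded to 5 d.p.)
v1: (-5,-4) → rotate → (1.61297,6.19664) → ×s → (3.64531,14.00440) → (3.65,14.00)
v2: (2.5,-0.5) → rotate → (-2.30230,-1.09518) → ×s → (-5.20319,-2.47512) → (-5.20,-2.48)
v3: (-4.5,3.5) → rotate → (5.69978,-0.11193) → ×s → (12.88150,-0.25296) → (12.88,-0.25)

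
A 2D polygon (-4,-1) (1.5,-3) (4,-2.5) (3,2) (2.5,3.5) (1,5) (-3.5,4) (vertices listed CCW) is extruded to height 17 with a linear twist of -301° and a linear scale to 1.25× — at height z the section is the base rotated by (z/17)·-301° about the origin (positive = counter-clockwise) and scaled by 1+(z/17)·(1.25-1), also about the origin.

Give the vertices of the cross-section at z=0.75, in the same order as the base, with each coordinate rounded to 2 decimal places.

Cross-section at z=0.75: (-4.17,-0.06) (0.78,-3.30) (3.36,-3.39) (3.42,1.27) (3.27,2.86) (2.15,4.69) (-2.52,4.75)

t = z/height = 0.75/17 = 0.0441176
s = 1 + (scale-1)·z/height = 1 + (1.25-1)·0.75/17 = 1.011029
θ = twist·z/height = -301°·0.75/17 = -13.2794° = -0.231769 rad
cos θ = 0.973261, sin θ = -0.229700 (intermediates below are computed at full precision and shown rounded to 5 d.p.)
v1: (-4,-1) → rotate → (-4.12275,-0.05446) → ×s → (-4.16822,-0.05506) → (-4.17,-0.06)
v2: (1.5,-3) → rotate → (0.77079,-3.26433) → ×s → (0.77929,-3.30034) → (0.78,-3.30)
v3: (4,-2.5) → rotate → (3.31880,-3.35195) → ×s → (3.35540,-3.38892) → (3.36,-3.39)
v4: (3,2) → rotate → (3.37918,1.25742) → ×s → (3.41645,1.27129) → (3.42,1.27)
v5: (2.5,3.5) → rotate → (3.23710,2.83217) → ×s → (3.27281,2.86340) → (3.27,2.86)
v6: (1,5) → rotate → (2.12176,4.63661) → ×s → (2.14516,4.68775) → (2.15,4.69)
v7: (-3.5,4) → rotate → (-2.48762,4.69700) → ×s → (-2.51505,4.74880) → (-2.52,4.75)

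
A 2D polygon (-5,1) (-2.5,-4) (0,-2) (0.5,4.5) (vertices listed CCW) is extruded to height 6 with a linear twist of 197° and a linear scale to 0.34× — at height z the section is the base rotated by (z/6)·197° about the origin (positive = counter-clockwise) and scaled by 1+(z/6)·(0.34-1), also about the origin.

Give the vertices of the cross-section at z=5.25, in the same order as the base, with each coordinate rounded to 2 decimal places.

t = z/height = 5.25/6 = 0.875
s = 1 + (scale-1)·z/height = 1 + (0.34-1)·5.25/6 = 0.422500
θ = twist·z/height = 197°·5.25/6 = 172.3750° = 3.008511 rad
cos θ = -0.991158, sin θ = 0.132689 (intermediates below are computed at full precision and shown rounded to 5 d.p.)
v1: (-5,1) → rotate → (4.82310,-1.65460) → ×s → (2.03776,-0.69907) → (2.04,-0.70)
v2: (-2.5,-4) → rotate → (3.00865,3.63291) → ×s → (1.27115,1.53490) → (1.27,1.53)
v3: (0,-2) → rotate → (0.26538,1.98232) → ×s → (0.11212,0.83753) → (0.11,0.84)
v4: (0.5,4.5) → rotate → (-1.09268,-4.39387) → ×s → (-0.46166,-1.85641) → (-0.46,-1.86)

Cross-section at z=5.25: (2.04,-0.70) (1.27,1.53) (0.11,0.84) (-0.46,-1.86)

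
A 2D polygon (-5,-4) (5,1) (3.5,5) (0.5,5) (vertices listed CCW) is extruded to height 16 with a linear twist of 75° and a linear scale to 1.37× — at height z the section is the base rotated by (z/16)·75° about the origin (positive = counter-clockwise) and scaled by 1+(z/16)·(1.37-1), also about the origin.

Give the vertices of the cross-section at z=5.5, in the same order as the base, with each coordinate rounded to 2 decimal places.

t = z/height = 5.5/16 = 0.34375
s = 1 + (scale-1)·z/height = 1 + (1.37-1)·5.5/16 = 1.127188
θ = twist·z/height = 75°·5.5/16 = 25.7813° = 0.449968 rad
cos θ = 0.900461, sin θ = 0.434936 (intermediates below are computed at full precision and shown rounded to 5 d.p.)
v1: (-5,-4) → rotate → (-2.76256,-5.77653) → ×s → (-3.11392,-6.51123) → (-3.11,-6.51)
v2: (5,1) → rotate → (4.06737,3.07514) → ×s → (4.58469,3.46626) → (4.58,3.47)
v3: (3.5,5) → rotate → (0.97693,6.02458) → ×s → (1.10119,6.79084) → (1.10,6.79)
v4: (0.5,5) → rotate → (-1.72445,4.71977) → ×s → (-1.94378,5.32007) → (-1.94,5.32)

Cross-section at z=5.5: (-3.11,-6.51) (4.58,3.47) (1.10,6.79) (-1.94,5.32)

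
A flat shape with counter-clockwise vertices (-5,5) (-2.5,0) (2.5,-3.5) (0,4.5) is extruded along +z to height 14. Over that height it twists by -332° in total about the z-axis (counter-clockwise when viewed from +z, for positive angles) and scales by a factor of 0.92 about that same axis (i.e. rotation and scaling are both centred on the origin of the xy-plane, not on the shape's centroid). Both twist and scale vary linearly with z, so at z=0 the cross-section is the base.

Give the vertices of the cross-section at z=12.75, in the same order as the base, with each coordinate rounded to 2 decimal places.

Cross-section at z=12.75: (-6.40,-1.43) (-1.24,-1.96) (3.98,0.22) (-3.52,2.23)

t = z/height = 12.75/14 = 0.910714
s = 1 + (scale-1)·z/height = 1 + (0.92-1)·12.75/14 = 0.927143
θ = twist·z/height = -332°·12.75/14 = -302.3571° = -5.277128 rad
cos θ = 0.535195, sin θ = 0.844728 (intermediates below are computed at full precision and shown rounded to 5 d.p.)
v1: (-5,5) → rotate → (-6.89962,-1.54767) → ×s → (-6.39693,-1.43491) → (-6.40,-1.43)
v2: (-2.5,0) → rotate → (-1.33799,-2.11182) → ×s → (-1.24051,-1.95796) → (-1.24,-1.96)
v3: (2.5,-3.5) → rotate → (4.29454,0.23864) → ×s → (3.98165,0.22125) → (3.98,0.22)
v4: (0,4.5) → rotate → (-3.80128,2.40838) → ×s → (-3.52433,2.23291) → (-3.52,2.23)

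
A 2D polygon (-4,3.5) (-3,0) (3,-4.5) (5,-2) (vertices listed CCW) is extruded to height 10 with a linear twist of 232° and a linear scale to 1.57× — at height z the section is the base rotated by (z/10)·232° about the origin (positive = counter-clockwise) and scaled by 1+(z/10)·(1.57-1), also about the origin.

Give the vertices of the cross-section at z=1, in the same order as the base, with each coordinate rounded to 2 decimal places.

t = z/height = 1/10 = 0.1
s = 1 + (scale-1)·z/height = 1 + (1.57-1)·1/10 = 1.057000
θ = twist·z/height = 232°·1/10 = 23.2000° = 0.404916 rad
cos θ = 0.919135, sin θ = 0.393942 (intermediates below are computed at full precision and shown rounded to 5 d.p.)
v1: (-4,3.5) → rotate → (-5.05534,1.64121) → ×s → (-5.34349,1.73475) → (-5.34,1.73)
v2: (-3,0) → rotate → (-2.75741,-1.18183) → ×s → (-2.91458,-1.24919) → (-2.91,-1.25)
v3: (3,-4.5) → rotate → (4.53014,-2.95428) → ×s → (4.78836,-3.12268) → (4.79,-3.12)
v4: (5,-2) → rotate → (5.38356,0.13144) → ×s → (5.69042,0.13893) → (5.69,0.14)

Cross-section at z=1: (-5.34,1.73) (-2.91,-1.25) (4.79,-3.12) (5.69,0.14)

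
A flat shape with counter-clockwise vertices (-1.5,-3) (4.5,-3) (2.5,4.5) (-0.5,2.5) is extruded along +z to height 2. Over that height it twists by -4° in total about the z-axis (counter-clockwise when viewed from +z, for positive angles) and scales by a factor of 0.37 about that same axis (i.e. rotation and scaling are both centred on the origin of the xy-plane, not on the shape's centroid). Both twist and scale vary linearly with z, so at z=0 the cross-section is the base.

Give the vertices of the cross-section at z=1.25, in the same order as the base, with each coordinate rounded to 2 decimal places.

t = z/height = 1.25/2 = 0.625
s = 1 + (scale-1)·z/height = 1 + (0.37-1)·1.25/2 = 0.606250
θ = twist·z/height = -4°·1.25/2 = -2.5000° = -0.043633 rad
cos θ = 0.999048, sin θ = -0.043619 (intermediates below are computed at full precision and shown rounded to 5 d.p.)
v1: (-1.5,-3) → rotate → (-1.62943,-2.93172) → ×s → (-0.98784,-1.77735) → (-0.99,-1.78)
v2: (4.5,-3) → rotate → (4.36486,-3.19343) → ×s → (2.64620,-1.93602) → (2.65,-1.94)
v3: (2.5,4.5) → rotate → (2.69391,4.38667) → ×s → (1.63318,2.65942) → (1.63,2.66)
v4: (-0.5,2.5) → rotate → (-0.39048,2.51943) → ×s → (-0.23673,1.52740) → (-0.24,1.53)

Cross-section at z=1.25: (-0.99,-1.78) (2.65,-1.94) (1.63,2.66) (-0.24,1.53)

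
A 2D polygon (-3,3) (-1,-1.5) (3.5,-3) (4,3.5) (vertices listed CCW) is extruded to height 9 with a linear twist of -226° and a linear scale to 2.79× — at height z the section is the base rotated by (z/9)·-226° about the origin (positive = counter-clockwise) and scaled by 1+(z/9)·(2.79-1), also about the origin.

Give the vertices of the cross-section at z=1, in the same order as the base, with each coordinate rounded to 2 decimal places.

Cross-section at z=1: (-1.73,4.78) (-1.85,-1.12) (2.27,-5.04) (6.12,1.76)

t = z/height = 1/9 = 0.111111
s = 1 + (scale-1)·z/height = 1 + (2.79-1)·1/9 = 1.198889
θ = twist·z/height = -226°·1/9 = -25.1111° = -0.438272 rad
cos θ = 0.905487, sin θ = -0.424375 (intermediates below are computed at full precision and shown rounded to 5 d.p.)
v1: (-3,3) → rotate → (-1.44333,3.98958) → ×s → (-1.73040,4.78307) → (-1.73,4.78)
v2: (-1,-1.5) → rotate → (-1.54205,-0.93385) → ×s → (-1.84875,-1.11959) → (-1.85,-1.12)
v3: (3.5,-3) → rotate → (1.89608,-4.20177) → ×s → (2.27319,-5.03746) → (2.27,-5.04)
v4: (4,3.5) → rotate → (5.10726,1.47170) → ×s → (6.12304,1.76441) → (6.12,1.76)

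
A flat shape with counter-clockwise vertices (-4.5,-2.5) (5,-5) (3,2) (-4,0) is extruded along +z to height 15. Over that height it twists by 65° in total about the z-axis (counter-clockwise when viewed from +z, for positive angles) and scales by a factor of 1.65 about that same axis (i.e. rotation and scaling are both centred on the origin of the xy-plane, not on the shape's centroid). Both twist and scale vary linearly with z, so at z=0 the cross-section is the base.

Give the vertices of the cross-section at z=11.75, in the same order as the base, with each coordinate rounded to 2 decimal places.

Cross-section at z=11.75: (-1.35,-7.65) (10.61,1.10) (0.51,5.42) (-3.81,-4.69)

t = z/height = 11.75/15 = 0.783333
s = 1 + (scale-1)·z/height = 1 + (1.65-1)·11.75/15 = 1.509167
θ = twist·z/height = 65°·11.75/15 = 50.9167° = 0.888663 rad
cos θ = 0.630450, sin θ = 0.776230 (intermediates below are computed at full precision and shown rounded to 5 d.p.)
v1: (-4.5,-2.5) → rotate → (-0.89645,-5.06916) → ×s → (-1.35289,-7.65021) → (-1.35,-7.65)
v2: (5,-5) → rotate → (7.03340,0.72890) → ×s → (10.61457,1.10003) → (10.61,1.10)
v3: (3,2) → rotate → (0.33889,3.58959) → ×s → (0.51144,5.41729) → (0.51,5.42)
v4: (-4,0) → rotate → (-2.52180,-3.10492) → ×s → (-3.80582,-4.68584) → (-3.81,-4.69)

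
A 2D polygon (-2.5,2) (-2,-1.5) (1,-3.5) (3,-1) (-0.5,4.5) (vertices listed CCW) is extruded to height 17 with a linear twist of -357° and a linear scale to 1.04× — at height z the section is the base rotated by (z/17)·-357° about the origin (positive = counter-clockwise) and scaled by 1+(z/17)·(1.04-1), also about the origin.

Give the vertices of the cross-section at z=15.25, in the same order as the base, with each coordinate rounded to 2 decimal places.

t = z/height = 15.25/17 = 0.897059
s = 1 + (scale-1)·z/height = 1 + (1.04-1)·15.25/17 = 1.035882
θ = twist·z/height = -357°·15.25/17 = -320.2500° = -5.589417 rad
cos θ = 0.768842, sin θ = 0.639439 (intermediates below are computed at full precision and shown rounded to 5 d.p.)
v1: (-2.5,2) → rotate → (-3.20098,-0.06091) → ×s → (-3.31584,-0.06310) → (-3.32,-0.06)
v2: (-2,-1.5) → rotate → (-0.57853,-2.43214) → ×s → (-0.59928,-2.51941) → (-0.60,-2.52)
v3: (1,-3.5) → rotate → (3.00688,-2.05151) → ×s → (3.11477,-2.12512) → (3.11,-2.13)
v4: (3,-1) → rotate → (2.94596,1.14948) → ×s → (3.05167,1.19072) → (3.05,1.19)
v5: (-0.5,4.5) → rotate → (-3.26190,3.14007) → ×s → (-3.37894,3.25274) → (-3.38,3.25)

Cross-section at z=15.25: (-3.32,-0.06) (-0.60,-2.52) (3.11,-2.13) (3.05,1.19) (-3.38,3.25)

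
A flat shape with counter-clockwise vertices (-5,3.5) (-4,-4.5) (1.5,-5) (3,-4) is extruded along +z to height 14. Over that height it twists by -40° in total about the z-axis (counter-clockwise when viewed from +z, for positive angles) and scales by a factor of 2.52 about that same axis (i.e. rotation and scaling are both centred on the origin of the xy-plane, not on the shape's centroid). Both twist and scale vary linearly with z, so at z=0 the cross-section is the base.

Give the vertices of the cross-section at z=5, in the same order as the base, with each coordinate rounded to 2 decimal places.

t = z/height = 5/14 = 0.357143
s = 1 + (scale-1)·z/height = 1 + (2.52-1)·5/14 = 1.542857
θ = twist·z/height = -40°·5/14 = -14.2857° = -0.249333 rad
cos θ = 0.969077, sin θ = -0.246757 (intermediates below are computed at full precision and shown rounded to 5 d.p.)
v1: (-5,3.5) → rotate → (-3.98174,4.62556) → ×s → (-6.14325,7.13657) → (-6.14,7.14)
v2: (-4,-4.5) → rotate → (-4.98672,-3.37382) → ×s → (-7.69379,-5.20532) → (-7.69,-5.21)
v3: (1.5,-5) → rotate → (0.21983,-5.21552) → ×s → (0.33916,-8.04681) → (0.34,-8.05)
v4: (3,-4) → rotate → (1.92020,-4.61658) → ×s → (2.96260,-7.12273) → (2.96,-7.12)

Cross-section at z=5: (-6.14,7.14) (-7.69,-5.21) (0.34,-8.05) (2.96,-7.12)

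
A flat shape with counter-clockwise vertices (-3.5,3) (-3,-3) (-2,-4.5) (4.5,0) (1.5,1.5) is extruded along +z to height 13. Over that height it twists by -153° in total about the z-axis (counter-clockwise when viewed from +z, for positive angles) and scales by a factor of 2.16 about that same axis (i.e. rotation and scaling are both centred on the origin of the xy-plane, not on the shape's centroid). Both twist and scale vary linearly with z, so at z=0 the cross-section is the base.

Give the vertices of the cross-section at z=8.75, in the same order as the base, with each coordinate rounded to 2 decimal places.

Cross-section at z=8.75: (6.61,4.87) (-4.01,6.41) (-7.01,5.27) (-1.80,-7.81) (2.00,-3.20)

t = z/height = 8.75/13 = 0.673077
s = 1 + (scale-1)·z/height = 1 + (2.16-1)·8.75/13 = 1.780769
θ = twist·z/height = -153°·8.75/13 = -102.9808° = -1.797353 rad
cos θ = -0.224624, sin θ = -0.974446 (intermediates below are computed at full precision and shown rounded to 5 d.p.)
v1: (-3.5,3) → rotate → (3.70952,2.73669) → ×s → (6.60580,4.87341) → (6.61,4.87)
v2: (-3,-3) → rotate → (-2.24946,3.59721) → ×s → (-4.00578,6.40580) → (-4.01,6.41)
v3: (-2,-4.5) → rotate → (-3.93576,2.95970) → ×s → (-7.00867,5.27054) → (-7.01,5.27)
v4: (4.5,0) → rotate → (-1.01081,-4.38500) → ×s → (-1.80002,-7.80868) → (-1.80,-7.81)
v5: (1.5,1.5) → rotate → (1.12473,-1.79860) → ×s → (2.00289,-3.20290) → (2.00,-3.20)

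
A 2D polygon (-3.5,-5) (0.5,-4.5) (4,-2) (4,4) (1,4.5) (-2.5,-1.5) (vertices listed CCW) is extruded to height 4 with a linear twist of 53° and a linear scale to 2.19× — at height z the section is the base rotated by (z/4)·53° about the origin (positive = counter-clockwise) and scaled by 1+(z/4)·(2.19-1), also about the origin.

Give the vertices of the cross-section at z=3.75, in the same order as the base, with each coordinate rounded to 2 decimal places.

t = z/height = 3.75/4 = 0.9375
s = 1 + (scale-1)·z/height = 1 + (2.19-1)·3.75/4 = 2.115625
θ = twist·z/height = 53°·3.75/4 = 49.6875° = 0.867210 rad
cos θ = 0.646956, sin θ = 0.762527 (intermediates below are computed at full precision and shown rounded to 5 d.p.)
v1: (-3.5,-5) → rotate → (1.54829,-5.90363) → ×s → (3.27560,-12.48986) → (3.28,-12.49)
v2: (0.5,-4.5) → rotate → (3.75485,-2.53004) → ×s → (7.94386,-5.35261) → (7.94,-5.35)
v3: (4,-2) → rotate → (4.11288,1.75620) → ×s → (8.70131,3.71545) → (8.70,3.72)
v4: (4,4) → rotate → (-0.46228,5.63793) → ×s → (-0.97802,11.92775) → (-0.98,11.93)
v5: (1,4.5) → rotate → (-2.78442,3.67383) → ×s → (-5.89078,7.77245) → (-5.89,7.77)
v6: (-2.5,-1.5) → rotate → (-0.47360,-2.87675) → ×s → (-1.00196,-6.08613) → (-1.00,-6.09)

Cross-section at z=3.75: (3.28,-12.49) (7.94,-5.35) (8.70,3.72) (-0.98,11.93) (-5.89,7.77) (-1.00,-6.09)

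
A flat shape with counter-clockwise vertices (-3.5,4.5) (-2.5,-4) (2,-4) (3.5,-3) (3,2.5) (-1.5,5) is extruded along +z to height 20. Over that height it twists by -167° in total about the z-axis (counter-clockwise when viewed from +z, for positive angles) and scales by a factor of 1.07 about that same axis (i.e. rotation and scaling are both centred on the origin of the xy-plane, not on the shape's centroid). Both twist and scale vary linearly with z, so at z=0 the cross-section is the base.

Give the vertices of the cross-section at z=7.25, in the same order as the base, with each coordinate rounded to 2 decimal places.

Cross-section at z=7.25: (2.25,5.39) (-4.83,0.21) (-2.56,-3.80) (-0.91,-4.64) (3.74,-1.42) (3.71,3.86)

t = z/height = 7.25/20 = 0.3625
s = 1 + (scale-1)·z/height = 1 + (1.07-1)·7.25/20 = 1.025375
θ = twist·z/height = -167°·7.25/20 = -60.5375° = -1.056579 rad
cos θ = 0.491854, sin θ = -0.870678 (intermediates below are computed at full precision and shown rounded to 5 d.p.)
v1: (-3.5,4.5) → rotate → (2.19656,5.26071) → ×s → (2.25230,5.39421) → (2.25,5.39)
v2: (-2.5,-4) → rotate → (-4.71235,0.20928) → ×s → (-4.83192,0.21459) → (-4.83,0.21)
v3: (2,-4) → rotate → (-2.49900,-3.70877) → ×s → (-2.56242,-3.80288) → (-2.56,-3.80)
v4: (3.5,-3) → rotate → (-0.89055,-4.52293) → ×s → (-0.91314,-4.63770) → (-0.91,-4.64)
v5: (3,2.5) → rotate → (3.65226,-1.38240) → ×s → (3.74493,-1.41748) → (3.74,-1.42)
v6: (-1.5,5) → rotate → (3.61561,3.76529) → ×s → (3.70735,3.86083) → (3.71,3.86)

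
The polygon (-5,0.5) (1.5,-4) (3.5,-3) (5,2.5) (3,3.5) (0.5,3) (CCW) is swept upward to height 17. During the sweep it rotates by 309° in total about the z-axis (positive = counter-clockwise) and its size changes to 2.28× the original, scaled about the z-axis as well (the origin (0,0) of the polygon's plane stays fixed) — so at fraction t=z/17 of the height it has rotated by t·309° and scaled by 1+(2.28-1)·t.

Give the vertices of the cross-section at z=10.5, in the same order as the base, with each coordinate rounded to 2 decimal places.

t = z/height = 10.5/17 = 0.617647
s = 1 + (scale-1)·z/height = 1 + (2.28-1)·10.5/17 = 1.790588
θ = twist·z/height = 309°·10.5/17 = 190.8529° = 3.331012 rad
cos θ = -0.982114, sin θ = -0.188289 (intermediates below are computed at full precision and shown rounded to 5 d.p.)
v1: (-5,0.5) → rotate → (5.00471,0.45039) → ×s → (8.96138,0.80646) → (8.96,0.81)
v2: (1.5,-4) → rotate → (-2.22633,3.64602) → ×s → (-3.98643,6.52852) → (-3.99,6.53)
v3: (3.5,-3) → rotate → (-4.00226,2.28733) → ×s → (-7.16641,4.09567) → (-7.17,4.10)
v4: (5,2.5) → rotate → (-4.43985,-3.39673) → ×s → (-7.94994,-6.08214) → (-7.95,-6.08)
v5: (3,3.5) → rotate → (-2.28733,-4.00226) → ×s → (-4.09567,-7.16641) → (-4.10,-7.17)
v6: (0.5,3) → rotate → (0.07381,-3.04049) → ×s → (0.13216,-5.44426) → (0.13,-5.44)

Cross-section at z=10.5: (8.96,0.81) (-3.99,6.53) (-7.17,4.10) (-7.95,-6.08) (-4.10,-7.17) (0.13,-5.44)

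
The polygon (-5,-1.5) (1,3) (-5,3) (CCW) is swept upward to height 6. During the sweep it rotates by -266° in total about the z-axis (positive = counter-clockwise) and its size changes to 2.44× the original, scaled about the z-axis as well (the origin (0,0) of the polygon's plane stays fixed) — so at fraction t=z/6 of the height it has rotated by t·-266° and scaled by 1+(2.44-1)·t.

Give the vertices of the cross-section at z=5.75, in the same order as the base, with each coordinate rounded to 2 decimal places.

t = z/height = 5.75/6 = 0.958333
s = 1 + (scale-1)·z/height = 1 + (2.44-1)·5.75/6 = 2.380000
θ = twist·z/height = -266°·5.75/6 = -254.9167° = -4.449135 rad
cos θ = -0.260224, sin θ = 0.965548 (intermediates below are computed at full precision and shown rounded to 5 d.p.)
v1: (-5,-1.5) → rotate → (2.74944,-4.43741) → ×s → (6.54367,-10.56103) → (6.54,-10.56)
v2: (1,3) → rotate → (-3.15687,0.18488) → ×s → (-7.51335,0.44001) → (-7.51,0.44)
v3: (-5,3) → rotate → (-1.59553,-5.60841) → ×s → (-3.79735,-13.34802) → (-3.80,-13.35)

Cross-section at z=5.75: (6.54,-10.56) (-7.51,0.44) (-3.80,-13.35)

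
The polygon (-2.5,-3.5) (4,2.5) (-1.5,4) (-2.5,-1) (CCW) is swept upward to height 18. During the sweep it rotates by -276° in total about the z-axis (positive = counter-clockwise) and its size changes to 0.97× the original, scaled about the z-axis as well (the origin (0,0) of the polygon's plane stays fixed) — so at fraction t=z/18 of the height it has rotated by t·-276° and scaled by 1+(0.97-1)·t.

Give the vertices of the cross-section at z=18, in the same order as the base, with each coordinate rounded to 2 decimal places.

t = z/height = 18/18 = 1
s = 1 + (scale-1)·z/height = 1 + (0.97-1)·18/18 = 0.970000
θ = twist·z/height = -276°·18/18 = -276.0000° = -4.817109 rad
cos θ = 0.104528, sin θ = 0.994522 (intermediates below are computed at full precision and shown rounded to 5 d.p.)
v1: (-2.5,-3.5) → rotate → (3.21951,-2.85215) → ×s → (3.12292,-2.76659) → (3.12,-2.77)
v2: (4,2.5) → rotate → (-2.06819,4.23941) → ×s → (-2.00615,4.11223) → (-2.01,4.11)
v3: (-1.5,4) → rotate → (-4.13488,-1.07367) → ×s → (-4.01083,-1.04146) → (-4.01,-1.04)
v4: (-2.5,-1) → rotate → (0.73320,-2.59083) → ×s → (0.71120,-2.51311) → (0.71,-2.51)

Cross-section at z=18: (3.12,-2.77) (-2.01,4.11) (-4.01,-1.04) (0.71,-2.51)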